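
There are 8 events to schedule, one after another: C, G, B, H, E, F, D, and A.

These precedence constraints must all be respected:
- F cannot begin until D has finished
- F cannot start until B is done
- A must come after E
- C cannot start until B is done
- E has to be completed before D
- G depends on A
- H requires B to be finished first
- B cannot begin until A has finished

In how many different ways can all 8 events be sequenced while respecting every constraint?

Only E has no prerequisites, so it must go first.
Counting all ways to extend the partial order to a total order gives 138.

138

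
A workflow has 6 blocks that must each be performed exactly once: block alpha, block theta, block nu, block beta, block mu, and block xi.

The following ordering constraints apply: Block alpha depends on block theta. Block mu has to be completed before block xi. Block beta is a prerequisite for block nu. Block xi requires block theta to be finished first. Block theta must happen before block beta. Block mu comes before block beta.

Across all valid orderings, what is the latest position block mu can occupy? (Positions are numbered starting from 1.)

Following every chain forward from block mu, the blocks that must come later are block nu, block beta, block xi — 3 of them.
With 3 mandatory successors out of 6 blocks total, the latest slot for block mu is 6−3 = 3, and it's reachable by doing all non-successors before block mu.

3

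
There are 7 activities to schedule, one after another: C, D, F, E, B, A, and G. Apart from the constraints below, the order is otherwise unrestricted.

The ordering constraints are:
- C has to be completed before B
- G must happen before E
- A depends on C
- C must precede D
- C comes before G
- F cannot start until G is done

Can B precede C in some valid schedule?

The constraints give a chain C → B, which forces C before B.
Hence B can never be scheduled before C.

No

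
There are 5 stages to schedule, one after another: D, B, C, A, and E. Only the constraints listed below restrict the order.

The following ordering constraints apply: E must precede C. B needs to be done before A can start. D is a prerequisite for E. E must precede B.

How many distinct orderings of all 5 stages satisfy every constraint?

D is the only stage with nothing required before it, so every ordering starts there.
Enumerating by repeatedly choosing an available stage (one whose prerequisites are all placed) gives 3 distinct complete orderings.

3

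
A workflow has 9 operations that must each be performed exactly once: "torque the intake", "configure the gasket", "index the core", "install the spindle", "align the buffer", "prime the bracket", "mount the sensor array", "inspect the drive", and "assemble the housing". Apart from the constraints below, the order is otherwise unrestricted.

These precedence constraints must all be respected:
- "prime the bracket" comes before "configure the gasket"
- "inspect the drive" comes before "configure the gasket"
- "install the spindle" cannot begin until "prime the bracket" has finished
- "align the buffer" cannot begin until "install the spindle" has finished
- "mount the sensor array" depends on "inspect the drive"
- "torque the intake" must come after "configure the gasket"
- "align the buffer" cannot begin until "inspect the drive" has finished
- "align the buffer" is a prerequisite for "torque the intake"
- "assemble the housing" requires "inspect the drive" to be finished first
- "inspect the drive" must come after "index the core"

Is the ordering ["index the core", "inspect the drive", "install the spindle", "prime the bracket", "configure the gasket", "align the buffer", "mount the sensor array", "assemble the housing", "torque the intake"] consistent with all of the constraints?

The sequence places "install the spindle" ahead of "prime the bracket".
But one of the constraints requires "prime the bracket" before "install the spindle", so this ordering violates it.

No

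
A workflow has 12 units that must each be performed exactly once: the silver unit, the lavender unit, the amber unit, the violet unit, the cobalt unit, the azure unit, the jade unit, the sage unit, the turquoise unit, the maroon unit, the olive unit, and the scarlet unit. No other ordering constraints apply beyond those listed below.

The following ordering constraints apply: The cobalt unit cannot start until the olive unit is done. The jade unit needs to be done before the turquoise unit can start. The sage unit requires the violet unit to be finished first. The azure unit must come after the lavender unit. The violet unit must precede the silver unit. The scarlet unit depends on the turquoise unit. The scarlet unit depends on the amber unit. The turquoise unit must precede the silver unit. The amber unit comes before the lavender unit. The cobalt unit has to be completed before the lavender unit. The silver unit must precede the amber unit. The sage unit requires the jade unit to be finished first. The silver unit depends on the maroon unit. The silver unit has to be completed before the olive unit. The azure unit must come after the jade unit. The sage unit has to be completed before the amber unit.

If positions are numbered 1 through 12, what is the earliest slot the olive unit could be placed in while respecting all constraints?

6

The units that are forced before the olive unit, directly or transitively, are the silver unit, the violet unit, the jade unit, the turquoise unit, the maroon unit. That's 5 units.
With 5 mandatory predecessors, the earliest the olive unit can sit is position 5+1 = 6, and placing just those 5 first achieves it.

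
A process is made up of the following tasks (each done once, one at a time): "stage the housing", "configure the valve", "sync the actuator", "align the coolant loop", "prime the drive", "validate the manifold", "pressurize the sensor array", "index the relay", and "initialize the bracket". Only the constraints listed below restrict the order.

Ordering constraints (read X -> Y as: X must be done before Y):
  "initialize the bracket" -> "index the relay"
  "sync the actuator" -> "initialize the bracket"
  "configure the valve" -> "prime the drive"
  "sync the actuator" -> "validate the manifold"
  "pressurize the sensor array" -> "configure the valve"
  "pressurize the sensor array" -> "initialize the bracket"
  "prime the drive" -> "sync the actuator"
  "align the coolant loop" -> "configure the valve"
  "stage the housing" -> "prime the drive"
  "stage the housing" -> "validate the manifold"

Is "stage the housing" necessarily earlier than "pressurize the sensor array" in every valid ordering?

Nothing in the constraints links "stage the housing" and "pressurize the sensor array"; they are unordered relative to each other.
So "stage the housing" can come before "pressurize the sensor array" or after — it is not forced.

No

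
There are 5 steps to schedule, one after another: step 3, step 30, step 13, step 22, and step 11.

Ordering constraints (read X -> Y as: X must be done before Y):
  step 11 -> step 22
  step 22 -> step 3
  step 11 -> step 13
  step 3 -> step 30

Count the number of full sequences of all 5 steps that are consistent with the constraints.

Only step 11 has no prerequisites, so it must go first.
Enumerating by repeatedly choosing an available step (one whose prerequisites are all placed) gives 4 distinct complete orderings.

4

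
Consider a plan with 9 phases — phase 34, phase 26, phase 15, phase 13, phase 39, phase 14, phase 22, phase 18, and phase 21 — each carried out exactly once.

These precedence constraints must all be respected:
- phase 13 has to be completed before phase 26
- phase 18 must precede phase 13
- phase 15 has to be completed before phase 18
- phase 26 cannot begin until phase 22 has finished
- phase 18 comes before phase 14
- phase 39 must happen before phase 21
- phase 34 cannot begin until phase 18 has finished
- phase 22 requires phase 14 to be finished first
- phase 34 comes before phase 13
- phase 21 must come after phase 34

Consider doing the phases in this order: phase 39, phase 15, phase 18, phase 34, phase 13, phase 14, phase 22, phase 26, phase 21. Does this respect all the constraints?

Every stated constraint is respected: phase 39 sits at position 1, ahead of phase 21 at position 9, and each of the other listed pairs likewise has the predecessor earlier in the sequence.

Yes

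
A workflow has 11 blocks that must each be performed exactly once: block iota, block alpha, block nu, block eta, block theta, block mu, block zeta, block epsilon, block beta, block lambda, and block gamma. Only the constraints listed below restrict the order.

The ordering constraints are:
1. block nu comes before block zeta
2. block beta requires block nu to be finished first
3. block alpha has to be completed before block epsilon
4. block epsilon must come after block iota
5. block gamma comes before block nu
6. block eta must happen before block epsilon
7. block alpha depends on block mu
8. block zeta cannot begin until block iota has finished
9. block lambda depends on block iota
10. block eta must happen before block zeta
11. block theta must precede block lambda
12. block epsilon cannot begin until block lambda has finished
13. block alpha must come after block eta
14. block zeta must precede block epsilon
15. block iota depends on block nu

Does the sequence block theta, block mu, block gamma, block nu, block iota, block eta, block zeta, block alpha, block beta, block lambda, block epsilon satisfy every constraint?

Checking each listed constraint against this order: for instance, block theta is in position 1 and block lambda in position 10, so that constraint holds — and the remaining constraints check out the same way.

Yes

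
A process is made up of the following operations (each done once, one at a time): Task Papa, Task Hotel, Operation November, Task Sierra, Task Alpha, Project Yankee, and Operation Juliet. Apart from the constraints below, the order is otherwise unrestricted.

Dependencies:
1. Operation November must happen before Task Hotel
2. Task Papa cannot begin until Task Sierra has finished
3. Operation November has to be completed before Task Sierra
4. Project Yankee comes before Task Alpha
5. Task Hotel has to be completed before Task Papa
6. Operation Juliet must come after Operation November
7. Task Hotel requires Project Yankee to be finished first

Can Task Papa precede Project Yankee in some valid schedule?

The constraints give a chain Project Yankee → Task Hotel → Task Papa, which forces Project Yankee before Task Papa.
Hence Task Papa can never be scheduled before Project Yankee.

No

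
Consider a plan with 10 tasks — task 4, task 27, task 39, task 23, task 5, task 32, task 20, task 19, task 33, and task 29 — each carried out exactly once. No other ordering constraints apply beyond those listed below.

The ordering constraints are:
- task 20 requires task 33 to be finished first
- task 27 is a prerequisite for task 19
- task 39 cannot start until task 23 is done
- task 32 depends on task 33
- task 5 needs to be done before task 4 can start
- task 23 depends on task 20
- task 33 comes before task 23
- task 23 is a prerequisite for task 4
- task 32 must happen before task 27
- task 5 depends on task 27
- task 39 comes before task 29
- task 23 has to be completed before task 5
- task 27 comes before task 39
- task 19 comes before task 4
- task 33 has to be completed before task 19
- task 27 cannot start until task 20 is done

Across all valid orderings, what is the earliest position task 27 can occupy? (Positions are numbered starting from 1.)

Working backwards through the constraints from task 27, its full set of required predecessors is task 32, task 20, task 33 — 3 of them.
With 3 mandatory predecessors, the earliest task 27 can sit is position 3+1 = 4, and placing just those 3 first achieves it.

4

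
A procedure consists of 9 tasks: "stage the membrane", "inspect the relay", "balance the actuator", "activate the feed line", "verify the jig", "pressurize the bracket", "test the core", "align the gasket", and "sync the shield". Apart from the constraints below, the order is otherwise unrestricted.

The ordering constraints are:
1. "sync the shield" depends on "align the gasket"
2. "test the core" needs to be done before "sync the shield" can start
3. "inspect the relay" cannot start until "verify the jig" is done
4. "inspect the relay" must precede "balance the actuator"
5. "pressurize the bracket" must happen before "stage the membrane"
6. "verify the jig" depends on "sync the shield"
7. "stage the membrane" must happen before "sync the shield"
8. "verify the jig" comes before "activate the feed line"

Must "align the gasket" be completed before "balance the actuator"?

There is a constraint chain "align the gasket" → "sync the shield" → "verify the jig" → "inspect the relay" → "balance the actuator".
So "align the gasket" must precede "balance the actuator" in any valid ordering.

Yes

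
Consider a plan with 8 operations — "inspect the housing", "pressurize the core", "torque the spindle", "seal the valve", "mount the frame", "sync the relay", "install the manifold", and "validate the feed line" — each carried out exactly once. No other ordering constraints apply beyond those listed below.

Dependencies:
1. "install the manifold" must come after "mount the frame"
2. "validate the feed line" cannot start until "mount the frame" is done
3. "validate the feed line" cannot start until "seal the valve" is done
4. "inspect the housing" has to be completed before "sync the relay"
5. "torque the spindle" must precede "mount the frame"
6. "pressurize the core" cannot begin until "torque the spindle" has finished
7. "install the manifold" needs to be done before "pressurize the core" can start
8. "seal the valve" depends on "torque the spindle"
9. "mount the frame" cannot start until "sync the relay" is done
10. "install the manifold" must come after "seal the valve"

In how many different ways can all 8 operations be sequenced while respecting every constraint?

27

The operations with no prerequisites are "inspect the housing", "torque the spindle"; any of them can be placed first.
Enumerating by repeatedly choosing an available operation (one whose prerequisites are all placed) gives 27 distinct complete orderings.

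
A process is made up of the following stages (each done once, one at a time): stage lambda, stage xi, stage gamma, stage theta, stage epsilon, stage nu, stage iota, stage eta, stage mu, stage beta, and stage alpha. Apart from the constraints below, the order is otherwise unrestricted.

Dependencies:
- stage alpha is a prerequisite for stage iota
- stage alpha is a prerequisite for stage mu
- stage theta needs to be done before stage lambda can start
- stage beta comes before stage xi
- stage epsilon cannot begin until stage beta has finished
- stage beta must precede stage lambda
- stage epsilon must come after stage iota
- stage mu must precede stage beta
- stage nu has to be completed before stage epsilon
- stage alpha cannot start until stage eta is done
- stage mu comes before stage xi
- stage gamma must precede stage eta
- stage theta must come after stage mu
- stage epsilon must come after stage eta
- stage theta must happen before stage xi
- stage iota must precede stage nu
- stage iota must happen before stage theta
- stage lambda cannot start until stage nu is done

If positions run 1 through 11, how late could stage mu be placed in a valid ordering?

6

Following every chain forward from stage mu, the stages that must come later are stage lambda, stage xi, stage theta, stage epsilon, stage beta — 5 of them.
So at least 5 stages follow stage mu, putting stage mu no later than position 6. That position is achievable by scheduling everything else first.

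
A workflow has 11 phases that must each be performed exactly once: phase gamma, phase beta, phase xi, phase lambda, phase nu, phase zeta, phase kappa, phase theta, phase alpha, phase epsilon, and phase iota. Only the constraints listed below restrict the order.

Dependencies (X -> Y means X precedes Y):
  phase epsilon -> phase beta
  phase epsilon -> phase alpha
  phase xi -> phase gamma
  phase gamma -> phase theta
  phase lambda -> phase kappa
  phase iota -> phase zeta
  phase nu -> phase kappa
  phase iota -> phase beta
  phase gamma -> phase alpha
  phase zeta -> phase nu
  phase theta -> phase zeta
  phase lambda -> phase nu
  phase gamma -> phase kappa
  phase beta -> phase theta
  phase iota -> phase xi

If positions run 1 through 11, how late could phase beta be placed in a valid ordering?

Every phase that must follow phase beta has to come after it. Tracing all chains starting from phase beta, those phases are: phase nu, phase zeta, phase kappa, phase theta — 4 in total.
With 4 mandatory successors out of 11 phases total, the latest slot for phase beta is 11−4 = 7, and it's reachable by doing all non-successors before phase beta.

7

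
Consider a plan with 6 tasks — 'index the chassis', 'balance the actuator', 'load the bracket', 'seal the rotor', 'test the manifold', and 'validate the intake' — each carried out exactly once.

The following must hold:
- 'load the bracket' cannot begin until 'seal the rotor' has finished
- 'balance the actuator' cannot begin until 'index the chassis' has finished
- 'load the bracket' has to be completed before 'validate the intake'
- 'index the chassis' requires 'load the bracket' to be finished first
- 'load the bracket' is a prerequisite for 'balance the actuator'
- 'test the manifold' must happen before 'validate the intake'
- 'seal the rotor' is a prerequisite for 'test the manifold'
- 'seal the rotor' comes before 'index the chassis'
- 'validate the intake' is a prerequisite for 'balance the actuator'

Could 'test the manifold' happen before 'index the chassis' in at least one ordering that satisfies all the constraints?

The constraints leave 'test the manifold' and 'index the chassis' unordered relative to each other; nothing requires 'index the chassis' earlier.
That means at least one valid schedule has 'test the manifold' before 'index the chassis'.

Yes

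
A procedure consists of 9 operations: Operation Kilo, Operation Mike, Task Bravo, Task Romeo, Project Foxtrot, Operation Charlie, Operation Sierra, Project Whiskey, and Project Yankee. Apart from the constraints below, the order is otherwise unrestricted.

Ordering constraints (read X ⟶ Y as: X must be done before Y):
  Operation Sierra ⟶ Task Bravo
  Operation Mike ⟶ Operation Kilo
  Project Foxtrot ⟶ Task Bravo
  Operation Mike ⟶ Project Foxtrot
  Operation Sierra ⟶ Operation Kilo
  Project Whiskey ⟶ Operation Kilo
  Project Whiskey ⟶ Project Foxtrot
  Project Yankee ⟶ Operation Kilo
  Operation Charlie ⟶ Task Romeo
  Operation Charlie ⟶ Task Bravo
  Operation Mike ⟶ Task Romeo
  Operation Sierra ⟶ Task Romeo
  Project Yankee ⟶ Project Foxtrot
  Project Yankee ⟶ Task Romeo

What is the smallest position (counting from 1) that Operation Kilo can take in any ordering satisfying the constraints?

5

The operations that are forced before Operation Kilo, directly or transitively, are Operation Mike, Operation Sierra, Project Whiskey, Project Yankee. That's 4 operations.
With 4 mandatory predecessors, the earliest Operation Kilo can sit is position 4+1 = 5, and placing just those 4 first achieves it.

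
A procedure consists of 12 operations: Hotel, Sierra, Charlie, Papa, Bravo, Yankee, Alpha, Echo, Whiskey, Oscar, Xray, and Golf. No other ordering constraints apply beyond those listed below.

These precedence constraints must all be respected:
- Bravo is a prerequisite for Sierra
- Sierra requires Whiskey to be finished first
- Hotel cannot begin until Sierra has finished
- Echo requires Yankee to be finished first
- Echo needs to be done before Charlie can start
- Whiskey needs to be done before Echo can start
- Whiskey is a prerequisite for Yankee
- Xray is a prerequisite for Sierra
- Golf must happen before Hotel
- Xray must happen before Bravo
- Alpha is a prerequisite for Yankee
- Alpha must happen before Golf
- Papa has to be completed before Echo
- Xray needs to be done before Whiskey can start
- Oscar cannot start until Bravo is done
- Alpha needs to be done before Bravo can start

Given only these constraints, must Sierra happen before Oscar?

Sierra and Oscar are not related by any chain of constraints.
There exist valid orderings with Oscar before Sierra, so Sierra is not required to come first.

No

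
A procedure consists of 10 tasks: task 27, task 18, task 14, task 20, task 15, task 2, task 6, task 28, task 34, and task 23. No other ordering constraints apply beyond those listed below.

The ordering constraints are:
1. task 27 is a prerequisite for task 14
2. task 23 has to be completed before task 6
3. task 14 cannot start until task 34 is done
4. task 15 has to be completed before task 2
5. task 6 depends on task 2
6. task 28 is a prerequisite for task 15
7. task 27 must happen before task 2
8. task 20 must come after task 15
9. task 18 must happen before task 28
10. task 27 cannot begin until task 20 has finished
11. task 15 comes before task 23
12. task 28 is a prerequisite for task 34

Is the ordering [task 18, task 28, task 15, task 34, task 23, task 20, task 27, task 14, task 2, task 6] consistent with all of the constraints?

Yes

Every stated constraint is respected: task 15 sits at position 3, ahead of task 2 at position 9, and each of the other listed pairs likewise has the predecessor earlier in the sequence.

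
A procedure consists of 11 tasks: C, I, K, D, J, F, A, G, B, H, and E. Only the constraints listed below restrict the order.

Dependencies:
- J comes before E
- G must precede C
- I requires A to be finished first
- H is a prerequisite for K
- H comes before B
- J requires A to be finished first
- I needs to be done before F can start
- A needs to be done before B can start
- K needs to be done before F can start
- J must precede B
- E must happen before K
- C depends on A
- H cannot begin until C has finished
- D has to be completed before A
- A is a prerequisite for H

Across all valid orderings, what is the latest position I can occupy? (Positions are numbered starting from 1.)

The only task forced after I (directly or by a chain) is F.
With 1 mandatory successor out of 11 tasks total, the latest slot for I is 11−1 = 10, and it's reachable by doing all non-successors before I.

10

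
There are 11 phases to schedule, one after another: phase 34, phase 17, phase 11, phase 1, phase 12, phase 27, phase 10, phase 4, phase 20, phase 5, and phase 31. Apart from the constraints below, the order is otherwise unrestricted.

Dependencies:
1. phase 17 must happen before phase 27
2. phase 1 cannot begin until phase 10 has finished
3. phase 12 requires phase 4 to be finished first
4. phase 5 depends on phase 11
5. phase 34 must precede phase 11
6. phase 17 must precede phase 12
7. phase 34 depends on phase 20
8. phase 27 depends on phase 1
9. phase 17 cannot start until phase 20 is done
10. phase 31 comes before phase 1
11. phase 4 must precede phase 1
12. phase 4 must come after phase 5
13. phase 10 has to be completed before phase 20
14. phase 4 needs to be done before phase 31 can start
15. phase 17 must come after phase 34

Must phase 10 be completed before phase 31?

Yes

There is a constraint chain phase 10 → phase 20 → phase 34 → phase 11 → phase 5 → phase 4 → phase 31.
So phase 10 must precede phase 31 in any valid ordering.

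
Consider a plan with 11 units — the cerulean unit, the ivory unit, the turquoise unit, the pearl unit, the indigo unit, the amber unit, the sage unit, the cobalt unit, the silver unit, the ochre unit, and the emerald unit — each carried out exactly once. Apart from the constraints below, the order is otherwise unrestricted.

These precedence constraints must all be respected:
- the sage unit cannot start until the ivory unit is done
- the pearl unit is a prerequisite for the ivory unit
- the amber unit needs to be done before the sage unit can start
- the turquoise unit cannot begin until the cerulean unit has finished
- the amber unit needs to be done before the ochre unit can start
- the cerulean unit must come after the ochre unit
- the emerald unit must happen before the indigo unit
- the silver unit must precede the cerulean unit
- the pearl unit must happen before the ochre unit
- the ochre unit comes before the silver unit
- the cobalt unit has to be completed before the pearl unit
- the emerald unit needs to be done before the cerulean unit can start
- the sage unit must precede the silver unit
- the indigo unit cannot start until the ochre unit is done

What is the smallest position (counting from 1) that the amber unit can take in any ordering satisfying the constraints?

1

No constraint forces any other unit before the amber unit, so it can be placed first.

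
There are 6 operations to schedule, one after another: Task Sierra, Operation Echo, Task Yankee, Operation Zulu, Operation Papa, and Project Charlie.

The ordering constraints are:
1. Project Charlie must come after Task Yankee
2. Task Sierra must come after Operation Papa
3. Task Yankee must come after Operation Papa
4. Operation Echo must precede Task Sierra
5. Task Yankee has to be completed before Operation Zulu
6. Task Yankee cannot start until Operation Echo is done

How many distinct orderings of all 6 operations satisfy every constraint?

16

The operations with no prerequisites are Operation Echo, Operation Papa; any of them can be placed first.
Systematically extending each partial ordering one operation at a time and counting, there are 16 complete orderings.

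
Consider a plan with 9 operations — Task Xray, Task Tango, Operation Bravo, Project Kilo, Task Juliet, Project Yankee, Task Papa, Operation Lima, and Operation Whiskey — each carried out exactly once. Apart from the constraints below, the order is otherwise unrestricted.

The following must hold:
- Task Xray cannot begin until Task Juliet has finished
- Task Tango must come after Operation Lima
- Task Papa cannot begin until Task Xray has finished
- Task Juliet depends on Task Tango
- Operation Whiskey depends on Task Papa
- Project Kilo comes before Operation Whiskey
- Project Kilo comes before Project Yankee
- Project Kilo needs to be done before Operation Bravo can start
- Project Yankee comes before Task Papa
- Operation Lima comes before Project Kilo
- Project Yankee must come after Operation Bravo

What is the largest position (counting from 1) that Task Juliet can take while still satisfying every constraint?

6

Every operation that must follow Task Juliet has to come after it. Tracing all chains starting from Task Juliet, those operations are: Task Xray, Task Papa, Operation Whiskey — 3 in total.
So at least 3 operations follow Task Juliet, putting Task Juliet no later than position 6. That position is achievable by scheduling everything else first.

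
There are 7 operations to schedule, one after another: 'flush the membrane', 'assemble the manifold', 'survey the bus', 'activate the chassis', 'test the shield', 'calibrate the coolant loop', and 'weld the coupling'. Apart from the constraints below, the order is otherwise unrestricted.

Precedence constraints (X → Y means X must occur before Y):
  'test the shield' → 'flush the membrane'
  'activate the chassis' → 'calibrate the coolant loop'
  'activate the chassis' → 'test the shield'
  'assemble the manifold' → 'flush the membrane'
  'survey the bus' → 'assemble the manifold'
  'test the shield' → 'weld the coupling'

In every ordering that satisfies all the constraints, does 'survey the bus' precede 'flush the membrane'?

Yes

Following the dependencies: 'survey the bus' → 'assemble the manifold' → 'flush the membrane'.
Hence 'survey the bus' necessarily comes before 'flush the membrane'.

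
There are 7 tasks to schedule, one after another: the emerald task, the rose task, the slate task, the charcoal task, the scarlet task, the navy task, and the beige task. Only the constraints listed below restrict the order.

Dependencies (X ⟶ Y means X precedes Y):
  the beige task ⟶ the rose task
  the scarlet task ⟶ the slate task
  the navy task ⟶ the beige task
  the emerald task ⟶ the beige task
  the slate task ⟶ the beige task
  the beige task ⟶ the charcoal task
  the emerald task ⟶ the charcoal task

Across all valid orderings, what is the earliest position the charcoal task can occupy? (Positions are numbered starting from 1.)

Every task that must precede the charcoal task has to come before it. Tracing all chains that end at the charcoal task, those tasks are: the emerald task, the slate task, the scarlet task, the navy task, the beige task — 5 in total.
So at minimum 5 tasks come before the charcoal task, putting the charcoal task no earlier than position 6. That position is achievable by scheduling exactly those predecessors first.

6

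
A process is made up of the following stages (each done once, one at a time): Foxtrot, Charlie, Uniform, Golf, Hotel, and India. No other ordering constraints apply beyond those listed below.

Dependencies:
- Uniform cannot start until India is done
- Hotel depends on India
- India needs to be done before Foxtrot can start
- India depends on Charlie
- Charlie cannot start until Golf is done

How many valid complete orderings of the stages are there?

Only Golf has no prerequisites, so it must go first.
Enumerating by repeatedly choosing an available stage (one whose prerequisites are all placed) gives 6 distinct complete orderings.

6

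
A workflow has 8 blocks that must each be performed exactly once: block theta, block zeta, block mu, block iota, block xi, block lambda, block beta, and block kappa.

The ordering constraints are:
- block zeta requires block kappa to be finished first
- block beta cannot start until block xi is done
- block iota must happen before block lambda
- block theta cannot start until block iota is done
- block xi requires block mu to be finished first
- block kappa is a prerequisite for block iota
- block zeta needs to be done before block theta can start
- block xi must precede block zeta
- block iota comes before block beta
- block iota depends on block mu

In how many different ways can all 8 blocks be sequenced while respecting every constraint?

84

2 blocks have no prerequisites (block mu, block kappa), so any of them could come first.
Enumerating by repeatedly choosing an available block (one whose prerequisites are all placed) gives 84 distinct complete orderings.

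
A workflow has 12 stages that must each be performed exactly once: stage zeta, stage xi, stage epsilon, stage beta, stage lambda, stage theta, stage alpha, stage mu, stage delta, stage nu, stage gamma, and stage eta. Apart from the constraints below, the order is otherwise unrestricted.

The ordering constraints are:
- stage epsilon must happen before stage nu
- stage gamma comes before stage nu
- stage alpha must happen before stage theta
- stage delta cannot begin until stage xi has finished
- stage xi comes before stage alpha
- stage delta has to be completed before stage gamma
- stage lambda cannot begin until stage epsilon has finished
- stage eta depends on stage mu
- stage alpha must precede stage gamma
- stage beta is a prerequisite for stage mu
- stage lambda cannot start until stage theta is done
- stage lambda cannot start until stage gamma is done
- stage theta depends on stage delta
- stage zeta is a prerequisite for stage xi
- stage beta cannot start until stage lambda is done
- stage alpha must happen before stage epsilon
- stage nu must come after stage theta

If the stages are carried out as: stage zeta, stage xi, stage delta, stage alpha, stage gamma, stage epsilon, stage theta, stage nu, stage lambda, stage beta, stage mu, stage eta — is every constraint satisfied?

Yes

Going through the constraints one by one, each required predecessor appears earlier in the sequence than its dependent — e.g. stage delta (position 3) is before stage theta (position 7), as required.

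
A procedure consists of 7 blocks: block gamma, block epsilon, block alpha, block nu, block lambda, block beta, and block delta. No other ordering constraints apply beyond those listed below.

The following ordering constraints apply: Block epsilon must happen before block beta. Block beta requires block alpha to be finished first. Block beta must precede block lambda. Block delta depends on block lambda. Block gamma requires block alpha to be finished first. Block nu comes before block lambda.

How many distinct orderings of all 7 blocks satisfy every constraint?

3 blocks have no prerequisites (block epsilon, block alpha, block nu), so any of them could come first.
Systematically extending each partial ordering one block at a time and counting, there are 41 complete orderings.

41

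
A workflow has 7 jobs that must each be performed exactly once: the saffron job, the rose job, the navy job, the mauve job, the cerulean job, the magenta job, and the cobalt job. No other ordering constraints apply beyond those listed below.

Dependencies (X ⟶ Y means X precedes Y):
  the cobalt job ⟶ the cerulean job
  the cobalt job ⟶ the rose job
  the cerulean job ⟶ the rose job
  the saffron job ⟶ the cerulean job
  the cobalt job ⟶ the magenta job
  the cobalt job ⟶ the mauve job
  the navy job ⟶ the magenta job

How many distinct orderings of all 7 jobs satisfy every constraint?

3 jobs have no prerequisites (the saffron job, the navy job, the cobalt job), so any of them could come first.
Systematically extending each partial ordering one job at a time and counting, there are 134 complete orderings.

134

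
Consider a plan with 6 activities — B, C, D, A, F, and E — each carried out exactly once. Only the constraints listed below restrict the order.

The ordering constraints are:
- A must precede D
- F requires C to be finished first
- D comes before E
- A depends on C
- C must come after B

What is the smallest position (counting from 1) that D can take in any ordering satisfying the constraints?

Every activity that must precede D has to come before it. Tracing all chains that end at D, those activities are: B, C, A — 3 in total.
With 3 mandatory predecessors, the earliest D can sit is position 3+1 = 4, and placing just those 3 first achieves it.

4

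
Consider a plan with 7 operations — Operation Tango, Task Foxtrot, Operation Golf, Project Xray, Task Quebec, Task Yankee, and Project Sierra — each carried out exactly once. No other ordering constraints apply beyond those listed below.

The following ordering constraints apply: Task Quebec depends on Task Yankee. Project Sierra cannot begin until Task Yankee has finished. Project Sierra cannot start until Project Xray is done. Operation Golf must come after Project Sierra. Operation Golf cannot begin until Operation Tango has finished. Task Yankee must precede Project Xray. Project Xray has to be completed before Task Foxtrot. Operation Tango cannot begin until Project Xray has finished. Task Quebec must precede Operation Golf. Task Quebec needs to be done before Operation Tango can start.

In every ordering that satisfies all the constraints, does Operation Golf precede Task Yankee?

No

There is a chain Task Yankee → Task Quebec → Operation Golf, which puts Task Yankee before Operation Golf.
So Operation Golf never precedes Task Yankee.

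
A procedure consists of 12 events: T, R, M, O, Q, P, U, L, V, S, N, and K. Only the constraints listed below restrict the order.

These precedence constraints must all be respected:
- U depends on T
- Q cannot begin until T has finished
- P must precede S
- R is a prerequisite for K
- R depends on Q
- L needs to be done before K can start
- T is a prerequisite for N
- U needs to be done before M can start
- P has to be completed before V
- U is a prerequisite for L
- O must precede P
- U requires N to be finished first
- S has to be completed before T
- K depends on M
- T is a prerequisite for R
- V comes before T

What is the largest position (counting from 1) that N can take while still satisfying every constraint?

The events that are forced after N, directly or by a chain of constraints, are M, U, L, K. That's 4 events.
So at least 4 events follow N, putting N no later than position 8. That position is achievable by scheduling everything else first.

8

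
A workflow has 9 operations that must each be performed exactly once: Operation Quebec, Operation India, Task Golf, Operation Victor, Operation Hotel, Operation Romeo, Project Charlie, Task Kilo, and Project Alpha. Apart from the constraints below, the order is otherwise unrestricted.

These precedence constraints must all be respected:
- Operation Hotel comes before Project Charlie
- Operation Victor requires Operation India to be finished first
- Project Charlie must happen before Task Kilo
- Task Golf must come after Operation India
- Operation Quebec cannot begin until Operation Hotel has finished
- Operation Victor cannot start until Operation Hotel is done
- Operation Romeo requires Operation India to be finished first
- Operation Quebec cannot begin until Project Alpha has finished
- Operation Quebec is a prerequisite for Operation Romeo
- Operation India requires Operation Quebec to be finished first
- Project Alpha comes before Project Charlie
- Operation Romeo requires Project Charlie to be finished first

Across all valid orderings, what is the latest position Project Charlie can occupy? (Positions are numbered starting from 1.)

7

Following every chain forward from Project Charlie, the operations that must come later are Operation Romeo, Task Kilo — 2 of them.
With 2 mandatory successors out of 9 operations total, the latest slot for Project Charlie is 9−2 = 7, and it's reachable by doing all non-successors before Project Charlie.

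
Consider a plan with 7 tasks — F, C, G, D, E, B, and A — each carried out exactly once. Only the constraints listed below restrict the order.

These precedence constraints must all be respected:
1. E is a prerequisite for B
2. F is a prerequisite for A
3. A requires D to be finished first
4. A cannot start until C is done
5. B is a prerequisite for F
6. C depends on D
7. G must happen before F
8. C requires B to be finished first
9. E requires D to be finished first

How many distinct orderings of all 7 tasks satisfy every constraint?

2 tasks have no prerequisites (G, D), so any of them could come first.
Counting all ways to extend the partial order to a total order gives 9.

9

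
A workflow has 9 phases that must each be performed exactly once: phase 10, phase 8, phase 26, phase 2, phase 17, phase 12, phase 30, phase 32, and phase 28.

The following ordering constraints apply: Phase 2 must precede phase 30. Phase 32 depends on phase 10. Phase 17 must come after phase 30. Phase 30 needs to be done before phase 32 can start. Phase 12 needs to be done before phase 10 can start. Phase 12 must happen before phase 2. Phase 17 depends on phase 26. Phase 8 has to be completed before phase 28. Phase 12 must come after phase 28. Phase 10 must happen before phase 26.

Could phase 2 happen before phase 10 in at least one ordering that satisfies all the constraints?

Yes

The constraints leave phase 2 and phase 10 unordered relative to each other; nothing requires phase 10 earlier.
That means at least one valid schedule has phase 2 before phase 10.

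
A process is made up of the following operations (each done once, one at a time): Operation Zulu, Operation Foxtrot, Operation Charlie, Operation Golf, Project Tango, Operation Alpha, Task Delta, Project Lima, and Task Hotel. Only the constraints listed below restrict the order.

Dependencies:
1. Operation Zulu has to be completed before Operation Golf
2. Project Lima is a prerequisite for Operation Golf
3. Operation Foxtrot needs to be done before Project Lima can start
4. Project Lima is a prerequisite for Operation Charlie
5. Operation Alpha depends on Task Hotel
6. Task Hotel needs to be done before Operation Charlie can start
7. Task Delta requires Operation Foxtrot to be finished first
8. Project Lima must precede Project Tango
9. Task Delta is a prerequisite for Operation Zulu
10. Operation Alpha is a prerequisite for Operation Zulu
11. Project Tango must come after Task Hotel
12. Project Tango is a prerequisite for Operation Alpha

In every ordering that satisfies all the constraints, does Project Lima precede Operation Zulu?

Yes

There is a constraint chain Project Lima → Project Tango → Operation Alpha → Operation Zulu.
That forces Project Lima before Operation Zulu in every valid schedule.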